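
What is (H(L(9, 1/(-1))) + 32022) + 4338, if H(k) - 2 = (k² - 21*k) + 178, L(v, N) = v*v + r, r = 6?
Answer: 42282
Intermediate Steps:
L(v, N) = 6 + v² (L(v, N) = v*v + 6 = v² + 6 = 6 + v²)
H(k) = 180 + k² - 21*k (H(k) = 2 + ((k² - 21*k) + 178) = 2 + (178 + k² - 21*k) = 180 + k² - 21*k)
(H(L(9, 1/(-1))) + 32022) + 4338 = ((180 + (6 + 9²)² - 21*(6 + 9²)) + 32022) + 4338 = ((180 + (6 + 81)² - 21*(6 + 81)) + 32022) + 4338 = ((180 + 87² - 21*87) + 32022) + 4338 = ((180 + 7569 - 1827) + 32022) + 4338 = (5922 + 32022) + 4338 = 37944 + 4338 = 42282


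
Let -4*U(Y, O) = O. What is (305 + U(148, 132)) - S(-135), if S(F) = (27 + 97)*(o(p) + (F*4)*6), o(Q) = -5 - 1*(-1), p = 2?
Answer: 402528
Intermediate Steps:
U(Y, O) = -O/4
o(Q) = -4 (o(Q) = -5 + 1 = -4)
S(F) = -496 + 2976*F (S(F) = (27 + 97)*(-4 + (F*4)*6) = 124*(-4 + (4*F)*6) = 124*(-4 + 24*F) = -496 + 2976*F)
(305 + U(148, 132)) - S(-135) = (305 - 1/4*132) - (-496 + 2976*(-135)) = (305 - 33) - (-496 - 401760) = 272 - 1*(-402256) = 272 + 402256 = 402528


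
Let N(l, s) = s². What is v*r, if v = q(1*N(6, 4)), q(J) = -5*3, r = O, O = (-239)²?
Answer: -856815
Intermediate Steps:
O = 57121
r = 57121
q(J) = -15
v = -15
v*r = -15*57121 = -856815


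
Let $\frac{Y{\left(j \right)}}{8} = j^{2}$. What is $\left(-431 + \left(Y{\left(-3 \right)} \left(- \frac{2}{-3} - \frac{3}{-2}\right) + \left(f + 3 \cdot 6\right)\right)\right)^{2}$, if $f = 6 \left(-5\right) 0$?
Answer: $66049$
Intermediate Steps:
$Y{\left(j \right)} = 8 j^{2}$
$f = 0$ ($f = \left(-30\right) 0 = 0$)
$\left(-431 + \left(Y{\left(-3 \right)} \left(- \frac{2}{-3} - \frac{3}{-2}\right) + \left(f + 3 \cdot 6\right)\right)\right)^{2} = \left(-431 + \left(8 \left(-3\right)^{2} \left(- \frac{2}{-3} - \frac{3}{-2}\right) + \left(0 + 3 \cdot 6\right)\right)\right)^{2} = \left(-431 + \left(8 \cdot 9 \left(\left(-2\right) \left(- \frac{1}{3}\right) - - \frac{3}{2}\right) + \left(0 + 18\right)\right)\right)^{2} = \left(-431 + \left(72 \left(\frac{2}{3} + \frac{3}{2}\right) + 18\right)\right)^{2} = \left(-431 + \left(72 \cdot \frac{13}{6} + 18\right)\right)^{2} = \left(-431 + \left(156 + 18\right)\right)^{2} = \left(-431 + 174\right)^{2} = \left(-257\right)^{2} = 66049$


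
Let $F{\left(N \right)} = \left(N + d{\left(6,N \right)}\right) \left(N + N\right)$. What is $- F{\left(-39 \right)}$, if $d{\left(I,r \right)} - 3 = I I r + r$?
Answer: $-115362$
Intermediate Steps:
$d{\left(I,r \right)} = 3 + r + r I^{2}$ ($d{\left(I,r \right)} = 3 + \left(I I r + r\right) = 3 + \left(I^{2} r + r\right) = 3 + \left(r I^{2} + r\right) = 3 + \left(r + r I^{2}\right) = 3 + r + r I^{2}$)
$F{\left(N \right)} = 2 N \left(3 + 38 N\right)$ ($F{\left(N \right)} = \left(N + \left(3 + N + N 6^{2}\right)\right) \left(N + N\right) = \left(N + \left(3 + N + N 36\right)\right) 2 N = \left(N + \left(3 + N + 36 N\right)\right) 2 N = \left(N + \left(3 + 37 N\right)\right) 2 N = \left(3 + 38 N\right) 2 N = 2 N \left(3 + 38 N\right)$)
$- F{\left(-39 \right)} = - 2 \left(-39\right) \left(3 + 38 \left(-39\right)\right) = - 2 \left(-39\right) \left(3 - 1482\right) = - 2 \left(-39\right) \left(-1479\right) = \left(-1\right) 115362 = -115362$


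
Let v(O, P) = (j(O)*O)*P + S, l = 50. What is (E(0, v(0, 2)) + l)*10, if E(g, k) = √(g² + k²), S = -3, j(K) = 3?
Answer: 530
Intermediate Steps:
v(O, P) = -3 + 3*O*P (v(O, P) = (3*O)*P - 3 = 3*O*P - 3 = -3 + 3*O*P)
(E(0, v(0, 2)) + l)*10 = (√(0² + (-3 + 3*0*2)²) + 50)*10 = (√(0 + (-3 + 0)²) + 50)*10 = (√(0 + (-3)²) + 50)*10 = (√(0 + 9) + 50)*10 = (√9 + 50)*10 = (3 + 50)*10 = 53*10 = 530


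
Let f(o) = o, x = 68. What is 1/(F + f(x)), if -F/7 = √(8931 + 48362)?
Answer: -68/2802733 - 7*√57293/2802733 ≈ -0.00062208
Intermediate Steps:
F = -7*√57293 (F = -7*√(8931 + 48362) = -7*√57293 ≈ -1675.5)
1/(F + f(x)) = 1/(-7*√57293 + 68) = 1/(68 - 7*√57293)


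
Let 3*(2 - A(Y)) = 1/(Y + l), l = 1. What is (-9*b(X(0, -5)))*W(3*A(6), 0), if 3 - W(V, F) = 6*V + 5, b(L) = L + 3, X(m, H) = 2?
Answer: 11700/7 ≈ 1671.4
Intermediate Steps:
A(Y) = 2 - 1/(3*(1 + Y)) (A(Y) = 2 - 1/(3*(Y + 1)) = 2 - 1/(3*(1 + Y)))
b(L) = 3 + L
W(V, F) = -2 - 6*V (W(V, F) = 3 - (6*V + 5) = 3 - (5 + 6*V) = 3 + (-5 - 6*V) = -2 - 6*V)
(-9*b(X(0, -5)))*W(3*A(6), 0) = (-9*(3 + 2))*(-2 - 18*(5 + 6*6)/(3*(1 + 6))) = (-9*5)*(-2 - 18*(⅓)*(5 + 36)/7) = -45*(-2 - 18*(⅓)*(⅐)*41) = -45*(-2 - 18*41/21) = -45*(-2 - 6*41/7) = -45*(-2 - 246/7) = -45*(-260/7) = 11700/7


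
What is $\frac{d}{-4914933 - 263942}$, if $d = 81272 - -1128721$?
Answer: $- \frac{1209993}{5178875} \approx -0.23364$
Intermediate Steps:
$d = 1209993$ ($d = 81272 + 1128721 = 1209993$)
$\frac{d}{-4914933 - 263942} = \frac{1209993}{-4914933 - 263942} = \frac{1209993}{-5178875} = 1209993 \left(- \frac{1}{5178875}\right) = - \frac{1209993}{5178875}$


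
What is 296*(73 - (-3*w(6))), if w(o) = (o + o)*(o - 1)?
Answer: 74888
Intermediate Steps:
w(o) = 2*o*(-1 + o) (w(o) = (2*o)*(-1 + o) = 2*o*(-1 + o))
296*(73 - (-3*w(6))) = 296*(73 - (-6*6*(-1 + 6))) = 296*(73 - (-6*6*5)) = 296*(73 - (-3*60)) = 296*(73 - (-180)) = 296*(73 - 1*(-180)) = 296*(73 + 180) = 296*253 = 74888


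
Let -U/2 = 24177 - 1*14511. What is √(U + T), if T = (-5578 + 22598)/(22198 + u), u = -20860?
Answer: I*√8646556062/669 ≈ 138.99*I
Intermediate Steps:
U = -19332 (U = -2*(24177 - 1*14511) = -2*(24177 - 14511) = -2*9666 = -19332)
T = 8510/669 (T = (-5578 + 22598)/(22198 - 20860) = 17020/1338 = 17020*(1/1338) = 8510/669 ≈ 12.720)
√(U + T) = √(-19332 + 8510/669) = √(-12924598/669) = I*√8646556062/669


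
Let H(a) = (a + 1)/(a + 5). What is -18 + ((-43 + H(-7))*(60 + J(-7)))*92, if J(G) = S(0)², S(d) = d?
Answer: -220818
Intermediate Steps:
H(a) = (1 + a)/(5 + a)
J(G) = 0 (J(G) = 0² = 0)
-18 + ((-43 + H(-7))*(60 + J(-7)))*92 = -18 + ((-43 + (1 - 7)/(5 - 7))*(60 + 0))*92 = -18 + ((-43 - 6/(-2))*60)*92 = -18 + ((-43 - ½*(-6))*60)*92 = -18 + ((-43 + 3)*60)*92 = -18 - 40*60*92 = -18 - 2400*92 = -18 - 220800 = -220818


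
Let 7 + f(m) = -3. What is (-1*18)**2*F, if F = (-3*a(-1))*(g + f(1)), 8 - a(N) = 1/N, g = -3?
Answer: 113724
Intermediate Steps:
f(m) = -10 (f(m) = -7 - 3 = -10)
a(N) = 8 - 1/N
F = 351 (F = (-3*(8 - 1/(-1)))*(-3 - 10) = -3*(8 - 1*(-1))*(-13) = -3*(8 + 1)*(-13) = -3*9*(-13) = -27*(-13) = 351)
(-1*18)**2*F = (-1*18)**2*351 = (-18)**2*351 = 324*351 = 113724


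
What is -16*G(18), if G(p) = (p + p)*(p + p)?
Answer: -20736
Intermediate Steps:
G(p) = 4*p**2 (G(p) = (2*p)*(2*p) = 4*p**2)
-16*G(18) = -64*18**2 = -64*324 = -16*1296 = -20736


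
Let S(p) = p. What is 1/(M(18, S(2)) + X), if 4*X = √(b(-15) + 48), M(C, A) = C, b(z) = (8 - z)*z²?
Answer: -96/13 + 4*√5223/39 ≈ 0.027726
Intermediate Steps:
b(z) = z²*(8 - z)
X = √5223/4 (X = √((-15)²*(8 - 1*(-15)) + 48)/4 = √(225*(8 + 15) + 48)/4 = √(225*23 + 48)/4 = √(5175 + 48)/4 = √5223/4 ≈ 18.068)
1/(M(18, S(2)) + X) = 1/(18 + √5223/4)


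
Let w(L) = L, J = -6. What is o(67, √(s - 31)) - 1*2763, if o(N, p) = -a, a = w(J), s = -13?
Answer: -2757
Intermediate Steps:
a = -6
o(N, p) = 6 (o(N, p) = -1*(-6) = 6)
o(67, √(s - 31)) - 1*2763 = 6 - 1*2763 = 6 - 2763 = -2757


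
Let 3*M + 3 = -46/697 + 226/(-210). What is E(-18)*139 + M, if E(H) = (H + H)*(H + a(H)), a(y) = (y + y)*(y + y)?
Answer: -1404079118306/219555 ≈ -6.3951e+6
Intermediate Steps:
a(y) = 4*y² (a(y) = (2*y)*(2*y) = 4*y²)
E(H) = 2*H*(H + 4*H²) (E(H) = (H + H)*(H + 4*H²) = (2*H)*(H + 4*H²) = 2*H*(H + 4*H²))
M = -303146/219555 (M = -1 + (-46/697 + 226/(-210))/3 = -1 + (-46*1/697 + 226*(-1/210))/3 = -1 + (-46/697 - 113/105)/3 = -1 + (⅓)*(-83591/73185) = -1 - 83591/219555 = -303146/219555 ≈ -1.3807)
E(-18)*139 + M = ((-18)²*(2 + 8*(-18)))*139 - 303146/219555 = (324*(2 - 144))*139 - 303146/219555 = (324*(-142))*139 - 303146/219555 = -46008*139 - 303146/219555 = -6395112 - 303146/219555 = -1404079118306/219555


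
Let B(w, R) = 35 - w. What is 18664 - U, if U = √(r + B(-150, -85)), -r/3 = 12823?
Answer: 18664 - 2*I*√9571 ≈ 18664.0 - 195.66*I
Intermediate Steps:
r = -38469 (r = -3*12823 = -38469)
U = 2*I*√9571 (U = √(-38469 + (35 - 1*(-150))) = √(-38469 + (35 + 150)) = √(-38469 + 185) = √(-38284) = 2*I*√9571 ≈ 195.66*I)
18664 - U = 18664 - 2*I*√9571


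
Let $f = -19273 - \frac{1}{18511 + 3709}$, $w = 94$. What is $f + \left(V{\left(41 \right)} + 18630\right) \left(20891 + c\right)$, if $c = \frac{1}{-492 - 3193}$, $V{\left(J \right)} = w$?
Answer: $\frac{582311429623577}{1488740} \approx 3.9114 \cdot 10^{8}$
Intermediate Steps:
$V{\left(J \right)} = 94$
$f = - \frac{428246061}{22220}$ ($f = -19273 - \frac{1}{22220} = - \frac{428246061}{22220} \approx -19273.0$)
$c = - \frac{1}{3685}$ ($c = \frac{1}{-3685} = - \frac{1}{3685} \approx -0.00027137$)
$f + \left(V{\left(41 \right)} + 18630\right) \left(20891 + c\right) = - \frac{428246061}{22220} + \left(94 + 18630\right) \left(20891 - \frac{1}{3685}\right) = - \frac{428246061}{22220} + 18724 \cdot \frac{76983334}{3685} = - \frac{428246061}{22220} + \frac{1441435945816}{3685} = \frac{582311429623577}{1488740}$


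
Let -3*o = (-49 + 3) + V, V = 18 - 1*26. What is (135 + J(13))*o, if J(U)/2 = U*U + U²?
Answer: 14598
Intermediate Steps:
V = -8 (V = 18 - 26 = -8)
o = 18 (o = -((-49 + 3) - 8)/3 = -(-46 - 8)/3 = -⅓*(-54) = 18)
J(U) = 4*U² (J(U) = 2*(U*U + U²) = 2*(U² + U²) = 2*(2*U²) = 4*U²)
(135 + J(13))*o = (135 + 4*13²)*18 = (135 + 4*169)*18 = (135 + 676)*18 = 811*18 = 14598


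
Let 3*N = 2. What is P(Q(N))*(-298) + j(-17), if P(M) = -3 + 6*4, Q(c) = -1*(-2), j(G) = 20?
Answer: -6238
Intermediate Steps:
N = 2/3 (N = (1/3)*2 = 2/3 ≈ 0.66667)
Q(c) = 2
P(M) = 21 (P(M) = -3 + 24 = 21)
P(Q(N))*(-298) + j(-17) = 21*(-298) + 20 = -6258 + 20 = -6238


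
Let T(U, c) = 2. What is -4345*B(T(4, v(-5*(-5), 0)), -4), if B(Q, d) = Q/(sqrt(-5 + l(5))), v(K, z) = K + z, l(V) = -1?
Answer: 4345*I*sqrt(6)/3 ≈ 3547.7*I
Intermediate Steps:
B(Q, d) = -I*Q*sqrt(6)/6 (B(Q, d) = Q/(sqrt(-5 - 1)) = Q/(sqrt(-6)) = Q/((I*sqrt(6))) = Q*(-I*sqrt(6)/6) = -I*Q*sqrt(6)/6)
-4345*B(T(4, v(-5*(-5), 0)), -4) = -(-4345)*I*2*sqrt(6)/6 = -(-4345)*I*sqrt(6)/3 = 4345*I*sqrt(6)/3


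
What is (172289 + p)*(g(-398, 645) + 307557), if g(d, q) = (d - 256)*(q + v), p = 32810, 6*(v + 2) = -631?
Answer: -9062504414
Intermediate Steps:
v = -643/6 (v = -2 + (1/6)*(-631) = -2 - 631/6 = -643/6 ≈ -107.17)
g(d, q) = (-256 + d)*(-643/6 + q) (g(d, q) = (d - 256)*(q - 643/6) = (-256 + d)*(-643/6 + q))
(172289 + p)*(g(-398, 645) + 307557) = (172289 + 32810)*((82304/3 - 256*645 - 643/6*(-398) - 398*645) + 307557) = 205099*((82304/3 - 165120 + 127957/3 - 256710) + 307557) = 205099*(-351743 + 307557) = 205099*(-44186) = -9062504414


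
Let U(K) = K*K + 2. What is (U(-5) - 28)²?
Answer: 1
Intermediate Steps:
U(K) = 2 + K² (U(K) = K² + 2 = 2 + K²)
(U(-5) - 28)² = ((2 + (-5)²) - 28)² = ((2 + 25) - 28)² = (27 - 28)² = (-1)² = 1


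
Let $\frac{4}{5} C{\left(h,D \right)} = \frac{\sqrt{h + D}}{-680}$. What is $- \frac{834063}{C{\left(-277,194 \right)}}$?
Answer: $- \frac{453730272 i \sqrt{83}}{83} \approx - 4.9803 \cdot 10^{7} i$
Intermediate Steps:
$C{\left(h,D \right)} = - \frac{\sqrt{D + h}}{544}$ ($C{\left(h,D \right)} = \frac{5 \frac{\sqrt{h + D}}{-680}}{4} = \frac{5 \sqrt{D + h} \left(- \frac{1}{680}\right)}{4} = \frac{5 \left(- \frac{\sqrt{D + h}}{680}\right)}{4} = - \frac{\sqrt{D + h}}{544}$)
$- \frac{834063}{C{\left(-277,194 \right)}} = - \frac{834063}{\left(- \frac{1}{544}\right) \sqrt{194 - 277}} = - \frac{834063}{\left(- \frac{1}{544}\right) \sqrt{-83}} = - \frac{834063}{\left(- \frac{1}{544}\right) i \sqrt{83}} = - 834063 \frac{544 i \sqrt{83}}{83} = - \frac{453730272 i \sqrt{83}}{83}$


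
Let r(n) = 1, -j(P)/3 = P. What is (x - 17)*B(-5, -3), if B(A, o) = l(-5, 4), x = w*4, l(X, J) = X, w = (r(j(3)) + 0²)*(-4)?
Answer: 165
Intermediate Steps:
j(P) = -3*P
w = -4 (w = (1 + 0²)*(-4) = (1 + 0)*(-4) = 1*(-4) = -4)
x = -16 (x = -4*4 = -16)
B(A, o) = -5
(x - 17)*B(-5, -3) = (-16 - 17)*(-5) = -33*(-5) = 165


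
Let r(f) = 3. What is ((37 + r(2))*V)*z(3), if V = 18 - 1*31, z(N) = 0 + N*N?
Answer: -4680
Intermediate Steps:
z(N) = N² (z(N) = 0 + N² = N²)
V = -13 (V = 18 - 31 = -13)
((37 + r(2))*V)*z(3) = ((37 + 3)*(-13))*3² = (40*(-13))*9 = -520*9 = -4680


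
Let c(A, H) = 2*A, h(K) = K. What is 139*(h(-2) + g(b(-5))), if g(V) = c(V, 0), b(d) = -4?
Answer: -1390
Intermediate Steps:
g(V) = 2*V
139*(h(-2) + g(b(-5))) = 139*(-2 + 2*(-4)) = 139*(-2 - 8) = 139*(-10) = -1390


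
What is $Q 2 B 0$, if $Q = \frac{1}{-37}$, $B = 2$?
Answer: $0$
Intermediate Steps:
$Q = - \frac{1}{37} \approx -0.027027$
$Q 2 B 0 = - \frac{2 \cdot 2 \cdot 0}{37} = - \frac{4 \cdot 0}{37} = \left(- \frac{1}{37}\right) 0 = 0$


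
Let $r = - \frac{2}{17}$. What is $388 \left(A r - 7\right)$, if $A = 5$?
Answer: $- \frac{50052}{17} \approx -2944.2$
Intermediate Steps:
$r = - \frac{2}{17}$ ($r = \left(-2\right) \frac{1}{17} = - \frac{2}{17} \approx -0.11765$)
$388 \left(A r - 7\right) = 388 \left(5 \left(- \frac{2}{17}\right) - 7\right) = 388 \left(- \frac{10}{17} - 7\right) = 388 \left(- \frac{129}{17}\right) = - \frac{50052}{17}$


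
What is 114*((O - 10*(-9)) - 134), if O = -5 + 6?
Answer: -4902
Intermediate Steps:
O = 1
114*((O - 10*(-9)) - 134) = 114*((1 - 10*(-9)) - 134) = 114*((1 + 90) - 134) = 114*(91 - 134) = 114*(-43) = -4902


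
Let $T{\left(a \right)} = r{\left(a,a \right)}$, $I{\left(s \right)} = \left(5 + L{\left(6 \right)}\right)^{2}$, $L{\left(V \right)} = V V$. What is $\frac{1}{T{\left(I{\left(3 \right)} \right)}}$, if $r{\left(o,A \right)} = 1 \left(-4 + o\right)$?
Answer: $\frac{1}{1677} \approx 0.0005963$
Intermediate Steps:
$L{\left(V \right)} = V^{2}$
$I{\left(s \right)} = 1681$ ($I{\left(s \right)} = \left(5 + 6^{2}\right)^{2} = \left(5 + 36\right)^{2} = 41^{2} = 1681$)
$r{\left(o,A \right)} = -4 + o$
$T{\left(a \right)} = -4 + a$
$\frac{1}{T{\left(I{\left(3 \right)} \right)}} = \frac{1}{-4 + 1681} = \frac{1}{1677}$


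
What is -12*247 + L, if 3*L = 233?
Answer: -8659/3 ≈ -2886.3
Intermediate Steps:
L = 233/3 (L = (1/3)*233 = 233/3 ≈ 77.667)
-12*247 + L = -12*247 + 233/3 = -2964 + 233/3 = -8659/3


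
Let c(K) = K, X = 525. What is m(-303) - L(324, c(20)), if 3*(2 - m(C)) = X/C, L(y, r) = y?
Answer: -97391/303 ≈ -321.42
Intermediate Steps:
m(C) = 2 - 175/C
m(-303) - L(324, c(20)) = (2 - 175/(-303)) - 1*324 = (2 - 175*(-1/303)) - 324 = (2 + 175/303) - 324 = 781/303 - 324 = -97391/303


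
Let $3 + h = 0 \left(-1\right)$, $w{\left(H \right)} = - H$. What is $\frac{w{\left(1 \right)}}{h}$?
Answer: $\frac{1}{3} \approx 0.33333$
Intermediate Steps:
$h = -3$ ($h = -3 + 0 \left(-1\right) = -3 + 0 = -3$)
$\frac{w{\left(1 \right)}}{h} = \frac{\left(-1\right) 1}{-3} = \left(- \frac{1}{3}\right) \left(-1\right) = \frac{1}{3}$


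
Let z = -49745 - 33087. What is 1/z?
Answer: -1/82832 ≈ -1.2073e-5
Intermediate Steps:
z = -82832
1/z = 1/(-82832) = -1/82832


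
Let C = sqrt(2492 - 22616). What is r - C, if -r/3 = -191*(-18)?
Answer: -10314 - 6*I*sqrt(559) ≈ -10314.0 - 141.86*I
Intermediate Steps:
r = -10314 (r = -(-573)*(-18) = -3*3438 = -10314)
C = 6*I*sqrt(559) (C = sqrt(-20124) = 6*I*sqrt(559) ≈ 141.86*I)
r - C = -10314 - 6*I*sqrt(559)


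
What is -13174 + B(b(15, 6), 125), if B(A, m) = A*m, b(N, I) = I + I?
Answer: -11674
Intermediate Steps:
b(N, I) = 2*I
-13174 + B(b(15, 6), 125) = -13174 + (2*6)*125 = -13174 + 12*125 = -13174 + 1500 = -11674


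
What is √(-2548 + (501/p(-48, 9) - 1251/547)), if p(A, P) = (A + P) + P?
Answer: I*√76806561930/5470 ≈ 50.665*I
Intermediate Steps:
p(A, P) = A + 2*P
√(-2548 + (501/p(-48, 9) - 1251/547)) = √(-2548 + (501/(-48 + 2*9) - 1251/547)) = √(-2548 + (501/(-48 + 18) - 1251*1/547)) = √(-2548 + (501/(-30) - 1251/547)) = √(-2548 + (501*(-1/30) - 1251/547)) = √(-2548 + (-167/10 - 1251/547)) = √(-2548 - 103859/5470) = √(-14041419/5470) = I*√76806561930/5470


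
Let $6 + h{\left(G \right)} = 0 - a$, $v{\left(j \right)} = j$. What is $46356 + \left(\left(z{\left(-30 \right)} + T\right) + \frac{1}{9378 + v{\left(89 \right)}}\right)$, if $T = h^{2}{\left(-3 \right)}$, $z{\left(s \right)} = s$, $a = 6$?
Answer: $\frac{439931491}{9467} \approx 46470.0$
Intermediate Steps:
$h{\left(G \right)} = -12$ ($h{\left(G \right)} = -6 + \left(0 - 6\right) = -6 - 6 = -12$)
$T = 144$ ($T = \left(-12\right)^{2} = 144$)
$46356 + \left(\left(z{\left(-30 \right)} + T\right) + \frac{1}{9378 + v{\left(89 \right)}}\right) = 46356 + \left(\left(-30 + 144\right) + \frac{1}{9378 + 89}\right) = 46356 + \left(114 + \frac{1}{9467}\right) = 46356 + \frac{1079239}{9467} = \frac{439931491}{9467}$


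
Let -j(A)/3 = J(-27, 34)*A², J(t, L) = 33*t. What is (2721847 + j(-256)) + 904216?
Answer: 178803791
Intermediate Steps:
j(A) = 2673*A² (j(A) = -3*33*(-27)*A² = -(-2673)*A² = 2673*A²)
(2721847 + j(-256)) + 904216 = (2721847 + 2673*(-256)²) + 904216 = (2721847 + 2673*65536) + 904216 = (2721847 + 175177728) + 904216 = 177899575 + 904216 = 178803791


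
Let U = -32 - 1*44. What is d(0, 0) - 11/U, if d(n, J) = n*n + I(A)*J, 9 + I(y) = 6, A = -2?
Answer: 11/76 ≈ 0.14474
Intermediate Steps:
U = -76 (U = -32 - 44 = -76)
I(y) = -3 (I(y) = -9 + 6 = -3)
d(n, J) = n**2 - 3*J (d(n, J) = n*n - 3*J = n**2 - 3*J)
d(0, 0) - 11/U = (0**2 - 3*0) - 11/(-76) = (0 + 0) - 1/76*(-11) = 0 + 11/76 = 11/76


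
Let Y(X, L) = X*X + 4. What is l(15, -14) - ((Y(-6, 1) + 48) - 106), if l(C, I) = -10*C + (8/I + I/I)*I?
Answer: -138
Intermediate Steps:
Y(X, L) = 4 + X² (Y(X, L) = X² + 4 = 4 + X²)
l(C, I) = -10*C + I*(1 + 8/I) (l(C, I) = -10*C + (8/I + 1)*I = -10*C + (1 + 8/I)*I = -10*C + I*(1 + 8/I))
l(15, -14) - ((Y(-6, 1) + 48) - 106) = (8 - 14 - 10*15) - (((4 + (-6)²) + 48) - 106) = (8 - 14 - 150) - (((4 + 36) + 48) - 106) = -156 - ((40 + 48) - 106) = -156 - (88 - 106) = -156 - 1*(-18) = -156 + 18 = -138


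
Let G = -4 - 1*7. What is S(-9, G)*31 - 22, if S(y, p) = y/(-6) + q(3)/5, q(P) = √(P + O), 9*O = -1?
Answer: 49/2 + 31*√26/15 ≈ 35.038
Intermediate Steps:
O = -⅑ (O = (⅑)*(-1) = -⅑ ≈ -0.11111)
G = -11 (G = -4 - 7 = -11)
q(P) = √(-⅑ + P) (q(P) = √(P - ⅑) = √(-⅑ + P))
S(y, p) = -y/6 + √26/15 (S(y, p) = y/(-6) + (√(-1 + 9*3)/3)/5 = y*(-⅙) + (√(-1 + 27)/3)*(⅕) = -y/6 + (√26/3)*(⅕) = -y/6 + √26/15)
S(-9, G)*31 - 22 = (-⅙*(-9) + √26/15)*31 - 22 = (3/2 + √26/15)*31 - 22 = (93/2 + 31*√26/15) - 22 = 49/2 + 31*√26/15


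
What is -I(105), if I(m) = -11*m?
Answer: 1155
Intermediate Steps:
-I(105) = -(-11)*105 = -1*(-1155) = 1155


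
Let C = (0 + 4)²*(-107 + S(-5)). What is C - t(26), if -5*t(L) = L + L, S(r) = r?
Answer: -8908/5 ≈ -1781.6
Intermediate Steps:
C = -1792 (C = (0 + 4)²*(-107 - 5) = 4²*(-112) = 16*(-112) = -1792)
t(L) = -2*L/5 (t(L) = -(L + L)/5 = -2*L/5)
C - t(26) = -1792 - (-2)*26/5 = -1792 - 1*(-52/5) = -1792 + 52/5 = -8908/5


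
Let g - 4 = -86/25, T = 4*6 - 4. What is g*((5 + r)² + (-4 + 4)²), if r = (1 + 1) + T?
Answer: 10206/25 ≈ 408.24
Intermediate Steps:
T = 20 (T = 24 - 4 = 20)
r = 22 (r = (1 + 1) + 20 = 2 + 20 = 22)
g = 14/25 (g = 4 - 86/25 = 14/25 ≈ 0.56000)
g*((5 + r)² + (-4 + 4)²) = 14*((5 + 22)² + (-4 + 4)²)/25 = 14*(27² + 0²)/25 = 14*(729 + 0)/25 = (14/25)*729 = 10206/25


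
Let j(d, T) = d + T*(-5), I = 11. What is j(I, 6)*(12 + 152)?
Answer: -3116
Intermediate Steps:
j(d, T) = d - 5*T
j(I, 6)*(12 + 152) = (11 - 5*6)*(12 + 152) = (11 - 30)*164 = -19*164 = -3116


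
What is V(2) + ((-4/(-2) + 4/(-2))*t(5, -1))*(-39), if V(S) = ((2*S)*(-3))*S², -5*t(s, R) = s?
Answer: -48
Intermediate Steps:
t(s, R) = -s/5
V(S) = -6*S³ (V(S) = (-6*S)*S² = -6*S³)
V(2) + ((-4/(-2) + 4/(-2))*t(5, -1))*(-39) = -6*2³ + ((-4/(-2) + 4/(-2))*(-⅕*5))*(-39) = -6*8 + ((-4*(-½) + 4*(-½))*(-1))*(-39) = -48 + ((2 - 2)*(-1))*(-39) = -48 + (0*(-1))*(-39) = -48 + 0*(-39) = -48 + 0 = -48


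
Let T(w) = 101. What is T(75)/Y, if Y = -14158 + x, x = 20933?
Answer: 101/6775 ≈ 0.014908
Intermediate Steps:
Y = 6775 (Y = -14158 + 20933 = 6775)
T(75)/Y = 101/6775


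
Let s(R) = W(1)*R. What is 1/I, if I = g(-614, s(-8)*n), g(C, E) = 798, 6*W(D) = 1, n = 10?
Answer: 1/798 ≈ 0.0012531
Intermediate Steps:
W(D) = ⅙ (W(D) = (⅙)*1 = ⅙)
s(R) = R/6
I = 798
1/I = 1/798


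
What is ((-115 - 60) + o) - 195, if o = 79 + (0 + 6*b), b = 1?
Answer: -285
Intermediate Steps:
o = 85 (o = 79 + (0 + 6*1) = 79 + (0 + 6) = 79 + 6 = 85)
((-115 - 60) + o) - 195 = ((-115 - 60) + 85) - 195 = (-175 + 85) - 195 = -90 - 195 = -285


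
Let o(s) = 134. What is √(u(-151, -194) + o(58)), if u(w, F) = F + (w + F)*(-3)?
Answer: 5*√39 ≈ 31.225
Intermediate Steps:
u(w, F) = -3*w - 2*F (u(w, F) = F + (F + w)*(-3) = F + (-3*F - 3*w) = -3*w - 2*F)
√(u(-151, -194) + o(58)) = √((-3*(-151) - 2*(-194)) + 134) = √((453 + 388) + 134) = √(841 + 134) = √975 = 5*√39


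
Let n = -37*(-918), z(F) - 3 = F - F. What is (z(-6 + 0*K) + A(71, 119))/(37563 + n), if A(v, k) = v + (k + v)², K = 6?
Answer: 12058/23843 ≈ 0.50572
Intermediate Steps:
z(F) = 3 (z(F) = 3 + (F - F) = 3 + 0 = 3)
n = 33966
(z(-6 + 0*K) + A(71, 119))/(37563 + n) = (3 + (71 + (119 + 71)²))/(37563 + 33966) = (3 + (71 + 190²))/71529 = (3 + (71 + 36100))*(1/71529) = (3 + 36171)*(1/71529) = 36174*(1/71529) = 12058/23843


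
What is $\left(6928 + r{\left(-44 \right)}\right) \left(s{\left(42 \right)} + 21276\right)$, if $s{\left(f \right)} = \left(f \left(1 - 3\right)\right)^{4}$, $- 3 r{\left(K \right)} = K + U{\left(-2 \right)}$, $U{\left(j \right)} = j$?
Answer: $345836407320$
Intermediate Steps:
$r{\left(K \right)} = \frac{2}{3} - \frac{K}{3}$ ($r{\left(K \right)} = - \frac{K - 2}{3} = - \frac{-2 + K}{3} = \frac{2}{3} - \frac{K}{3}$)
$s{\left(f \right)} = 16 f^{4}$ ($s{\left(f \right)} = \left(f \left(-2\right)\right)^{4} = \left(- 2 f\right)^{4} = 16 f^{4}$)
$\left(6928 + r{\left(-44 \right)}\right) \left(s{\left(42 \right)} + 21276\right) = \left(6928 + \left(\frac{2}{3} - - \frac{44}{3}\right)\right) \left(16 \cdot 42^{4} + 21276\right) = \left(6928 + \left(\frac{2}{3} + \frac{44}{3}\right)\right) \left(16 \cdot 3111696 + 21276\right) = \left(6928 + \frac{46}{3}\right) \left(49787136 + 21276\right) = \frac{20830}{3} \cdot 49808412 = 345836407320$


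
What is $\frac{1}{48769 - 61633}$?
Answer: $- \frac{1}{12864} \approx -7.7736 \cdot 10^{-5}$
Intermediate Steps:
$\frac{1}{48769 - 61633} = \frac{1}{-12864} = - \frac{1}{12864}$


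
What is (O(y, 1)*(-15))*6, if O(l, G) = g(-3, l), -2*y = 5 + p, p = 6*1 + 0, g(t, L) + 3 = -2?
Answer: 450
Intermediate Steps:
g(t, L) = -5 (g(t, L) = -3 - 2 = -5)
p = 6 (p = 6 + 0 = 6)
y = -11/2 (y = -(5 + 6)/2 = -1/2*11 = -11/2 ≈ -5.5000)
O(l, G) = -5
(O(y, 1)*(-15))*6 = -5*(-15)*6 = 75*6 = 450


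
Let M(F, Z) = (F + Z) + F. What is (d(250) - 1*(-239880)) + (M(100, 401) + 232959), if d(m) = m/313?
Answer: 148186970/313 ≈ 4.7344e+5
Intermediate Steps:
d(m) = m/313 (d(m) = m*(1/313) = m/313)
M(F, Z) = Z + 2*F
(d(250) - 1*(-239880)) + (M(100, 401) + 232959) = ((1/313)*250 - 1*(-239880)) + ((401 + 2*100) + 232959) = (250/313 + 239880) + ((401 + 200) + 232959) = 75082690/313 + (601 + 232959) = 75082690/313 + 233560 = 148186970/313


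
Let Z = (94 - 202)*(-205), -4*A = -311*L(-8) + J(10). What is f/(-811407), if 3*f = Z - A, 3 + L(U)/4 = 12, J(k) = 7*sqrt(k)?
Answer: -2149/270469 - 7*sqrt(10)/9736884 ≈ -0.0079477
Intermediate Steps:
L(U) = 36 (L(U) = -12 + 4*12 = -12 + 48 = 36)
A = 2799 - 7*sqrt(10)/4 (A = -(-311*36 + 7*sqrt(10))/4 = -(-11196 + 7*sqrt(10))/4 = 2799 - 7*sqrt(10)/4 ≈ 2793.5)
Z = 22140 (Z = -108*(-205) = 22140)
f = 6447 + 7*sqrt(10)/12 (f = (22140 - (2799 - 7*sqrt(10)/4))/3 = (22140 + (-2799 + 7*sqrt(10)/4))/3 = (19341 + 7*sqrt(10)/4)/3 = 6447 + 7*sqrt(10)/12 ≈ 6448.8)
f/(-811407) = (6447 + 7*sqrt(10)/12)/(-811407) = (6447 + 7*sqrt(10)/12)*(-1/811407) = -2149/270469 - 7*sqrt(10)/9736884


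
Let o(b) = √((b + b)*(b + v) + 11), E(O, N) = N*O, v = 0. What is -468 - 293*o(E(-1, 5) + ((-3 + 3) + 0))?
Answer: -468 - 293*√61 ≈ -2756.4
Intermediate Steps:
o(b) = √(11 + 2*b²) (o(b) = √((b + b)*(b + 0) + 11) = √((2*b)*b + 11) = √(2*b² + 11) = √(11 + 2*b²))
-468 - 293*o(E(-1, 5) + ((-3 + 3) + 0)) = -468 - 293*√(11 + 2*(5*(-1) + ((-3 + 3) + 0))²) = -468 - 293*√(11 + 2*(-5 + (0 + 0))²) = -468 - 293*√(11 + 2*(-5 + 0)²) = -468 - 293*√(11 + 2*(-5)²) = -468 - 293*√(11 + 2*25) = -468 - 293*√(11 + 50) = -468 - 293*√61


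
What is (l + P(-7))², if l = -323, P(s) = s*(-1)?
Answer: 99856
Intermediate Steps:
P(s) = -s
(l + P(-7))² = (-323 - 1*(-7))² = (-323 + 7)² = (-316)² = 99856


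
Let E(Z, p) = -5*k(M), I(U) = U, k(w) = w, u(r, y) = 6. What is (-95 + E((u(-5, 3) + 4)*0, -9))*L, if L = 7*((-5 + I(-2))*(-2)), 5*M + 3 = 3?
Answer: -9310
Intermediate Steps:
M = 0 (M = -3/5 + (1/5)*3 = -3/5 + 3/5 = 0)
E(Z, p) = 0 (E(Z, p) = -5*0 = 0)
L = 98 (L = 7*((-5 - 2)*(-2)) = 7*(-7*(-2)) = 7*14 = 98)
(-95 + E((u(-5, 3) + 4)*0, -9))*L = (-95 + 0)*98 = -95*98 = -9310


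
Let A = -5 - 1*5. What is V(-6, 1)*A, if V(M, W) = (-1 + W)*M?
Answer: 0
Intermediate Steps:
V(M, W) = M*(-1 + W)
A = -10 (A = -5 - 5 = -10)
V(-6, 1)*A = -6*(-1 + 1)*(-10) = -6*0*(-10) = 0*(-10) = 0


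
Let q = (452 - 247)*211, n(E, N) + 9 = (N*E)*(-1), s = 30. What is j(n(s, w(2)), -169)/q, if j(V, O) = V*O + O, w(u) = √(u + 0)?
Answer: 1352/43255 + 1014*√2/8651 ≈ 0.19702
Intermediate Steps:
w(u) = √u
n(E, N) = -9 - E*N (n(E, N) = -9 + (N*E)*(-1) = -9 + (E*N)*(-1) = -9 - E*N)
j(V, O) = O + O*V (j(V, O) = O*V + O = O + O*V)
q = 43255 (q = 205*211 = 43255)
j(n(s, w(2)), -169)/q = -169*(1 + (-9 - 1*30*√2))/43255 = -169*(1 + (-9 - 30*√2))*(1/43255) = -169*(-8 - 30*√2)*(1/43255) = (1352 + 5070*√2)*(1/43255) = 1352/43255 + 1014*√2/8651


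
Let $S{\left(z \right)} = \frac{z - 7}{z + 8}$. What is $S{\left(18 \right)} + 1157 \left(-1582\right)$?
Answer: $- \frac{47589713}{26} \approx -1.8304 \cdot 10^{6}$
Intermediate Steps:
$S{\left(z \right)} = \frac{-7 + z}{8 + z}$
$S{\left(18 \right)} + 1157 \left(-1582\right) = \frac{-7 + 18}{8 + 18} + 1157 \left(-1582\right) = \frac{1}{26} \cdot 11 - 1830374 = \frac{11}{26} - 1830374 = - \frac{47589713}{26}$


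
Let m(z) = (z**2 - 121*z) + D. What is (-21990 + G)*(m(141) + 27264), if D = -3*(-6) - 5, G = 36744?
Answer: 444051138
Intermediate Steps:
D = 13 (D = 18 - 5 = 13)
m(z) = 13 + z**2 - 121*z (m(z) = (z**2 - 121*z) + 13 = 13 + z**2 - 121*z)
(-21990 + G)*(m(141) + 27264) = (-21990 + 36744)*((13 + 141**2 - 121*141) + 27264) = 14754*((13 + 19881 - 17061) + 27264) = 14754*(2833 + 27264) = 14754*30097 = 444051138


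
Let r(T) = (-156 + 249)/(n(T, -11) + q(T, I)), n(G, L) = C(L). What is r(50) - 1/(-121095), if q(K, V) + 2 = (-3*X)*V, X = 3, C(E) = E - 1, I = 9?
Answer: -2252348/2300805 ≈ -0.97894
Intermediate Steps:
C(E) = -1 + E
n(G, L) = -1 + L
q(K, V) = -2 - 9*V (q(K, V) = -2 + (-3*3)*V = -2 - 9*V)
r(T) = -93/95 (r(T) = (-156 + 249)/((-1 - 11) + (-2 - 9*9)) = 93/(-12 + (-2 - 81)) = 93/(-12 - 83) = 93/(-95) = 93*(-1/95) = -93/95)
r(50) - 1/(-121095) = -93/95 - 1/(-121095) = -93/95 - 1*(-1/121095) = -93/95 + 1/121095 = -2252348/2300805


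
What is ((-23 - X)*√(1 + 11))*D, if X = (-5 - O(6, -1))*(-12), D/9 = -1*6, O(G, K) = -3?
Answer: 5076*√3 ≈ 8791.9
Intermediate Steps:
D = -54 (D = 9*(-1*6) = 9*(-6) = -54)
X = 24 (X = (-5 - 1*(-3))*(-12) = (-5 + 3)*(-12) = -2*(-12) = 24)
((-23 - X)*√(1 + 11))*D = ((-23 - 1*24)*√(1 + 11))*(-54) = ((-23 - 24)*√12)*(-54) = -94*√3*(-54) = 5076*√3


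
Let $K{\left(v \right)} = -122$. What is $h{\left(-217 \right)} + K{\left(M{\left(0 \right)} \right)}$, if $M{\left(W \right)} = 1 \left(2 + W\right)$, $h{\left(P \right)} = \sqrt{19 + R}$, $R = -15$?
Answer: $-120$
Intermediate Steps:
$h{\left(P \right)} = 2$ ($h{\left(P \right)} = \sqrt{19 - 15} = \sqrt{4} = 2$)
$M{\left(W \right)} = 2 + W$
$h{\left(-217 \right)} + K{\left(M{\left(0 \right)} \right)} = 2 - 122 = -120$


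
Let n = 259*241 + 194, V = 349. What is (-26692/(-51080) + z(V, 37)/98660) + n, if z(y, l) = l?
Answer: 7888603869727/125988820 ≈ 62614.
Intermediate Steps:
n = 62613 (n = 62419 + 194 = 62613)
(-26692/(-51080) + z(V, 37)/98660) + n = (-26692/(-51080) + 37/98660) + 62613 = (-26692*(-1/51080) + 37*(1/98660)) + 62613 = (6673/12770 + 37/98660) + 62613 = 65883067/125988820 + 62613 = 7888603869727/125988820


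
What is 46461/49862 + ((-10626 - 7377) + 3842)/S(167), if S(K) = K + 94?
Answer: -693969461/13013982 ≈ -53.325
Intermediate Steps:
S(K) = 94 + K
46461/49862 + ((-10626 - 7377) + 3842)/S(167) = 46461/49862 + ((-10626 - 7377) + 3842)/(94 + 167) = 46461*(1/49862) + (-18003 + 3842)/261 = 46461/49862 - 14161*1/261 = 46461/49862 - 14161/261 = -693969461/13013982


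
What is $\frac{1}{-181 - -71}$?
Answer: $- \frac{1}{110} \approx -0.0090909$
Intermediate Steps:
$\frac{1}{-181 - -71} = \frac{1}{-181 + 71} = \frac{1}{-110} = - \frac{1}{110}$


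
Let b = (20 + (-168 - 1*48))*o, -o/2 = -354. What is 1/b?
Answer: -1/138768 ≈ -7.2063e-6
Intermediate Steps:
o = 708 (o = -2*(-354) = 708)
b = -138768 (b = (20 + (-168 - 1*48))*708 = (20 + (-168 - 48))*708 = (20 - 216)*708 = -196*708 = -138768)
1/b = 1/(-138768) = -1/138768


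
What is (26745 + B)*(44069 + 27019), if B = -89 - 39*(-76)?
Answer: 2105626560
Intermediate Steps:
B = 2875 (B = -89 + 2964 = 2875)
(26745 + B)*(44069 + 27019) = (26745 + 2875)*(44069 + 27019) = 29620*71088 = 2105626560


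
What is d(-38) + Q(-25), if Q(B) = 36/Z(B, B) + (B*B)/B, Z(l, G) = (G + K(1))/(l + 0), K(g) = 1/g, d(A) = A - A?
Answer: 25/2 ≈ 12.500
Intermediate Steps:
d(A) = 0
Z(l, G) = (1 + G)/l (Z(l, G) = (G + 1/1)/(l + 0) = (G + 1)/l = (1 + G)/l)
Q(B) = B + 36*B/(1 + B) (Q(B) = 36/(((1 + B)/B)) + (B*B)/B = 36*(B/(1 + B)) + B**2/B = 36*B/(1 + B) + B = B + 36*B/(1 + B))
d(-38) + Q(-25) = 0 - 25*(37 - 25)/(1 - 25) = 0 - 25*12/(-24) = 0 - 25*(-1/24)*12 = 0 + 25/2 = 25/2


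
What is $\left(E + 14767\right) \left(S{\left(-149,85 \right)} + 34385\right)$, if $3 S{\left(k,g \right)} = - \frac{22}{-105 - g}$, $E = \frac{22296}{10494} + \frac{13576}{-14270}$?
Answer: $\frac{1806029926453979608}{3556547775} \approx 5.078 \cdot 10^{8}$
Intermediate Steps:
$E = \frac{14641448}{12479115}$ ($E = 22296 \cdot \frac{1}{10494} + 13576 \left(- \frac{1}{14270}\right) = \frac{3716}{1749} - \frac{6788}{7135} = \frac{14641448}{12479115} \approx 1.1733$)
$S{\left(k,g \right)} = - \frac{22}{3 \left(-105 - g\right)}$ ($S{\left(k,g \right)} = \frac{\left(-22\right) \frac{1}{-105 - g}}{3} = - \frac{22}{3 \left(-105 - g\right)}$)
$\left(E + 14767\right) \left(S{\left(-149,85 \right)} + 34385\right) = \left(\frac{14641448}{12479115} + 14767\right) \left(\frac{22}{3 \left(105 + 85\right)} + 34385\right) = \frac{184293732653 \left(\frac{22}{3 \cdot 190} + 34385\right)}{12479115} = \frac{184293732653 \left(\frac{22}{3} \cdot \frac{1}{190} + 34385\right)}{12479115} = \frac{184293732653 \left(\frac{11}{285} + 34385\right)}{12479115} = \frac{184293732653}{12479115} \cdot \frac{9799736}{285} = \frac{1806029926453979608}{3556547775}$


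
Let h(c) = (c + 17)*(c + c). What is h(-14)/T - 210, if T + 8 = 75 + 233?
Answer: -5257/25 ≈ -210.28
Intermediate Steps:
T = 300 (T = -8 + (75 + 233) = -8 + 308 = 300)
h(c) = 2*c*(17 + c) (h(c) = (17 + c)*(2*c) = 2*c*(17 + c))
h(-14)/T - 210 = (2*(-14)*(17 - 14))/300 - 210 = (2*(-14)*3)/300 - 210 = (1/300)*(-84) - 210 = -7/25 - 210 = -5257/25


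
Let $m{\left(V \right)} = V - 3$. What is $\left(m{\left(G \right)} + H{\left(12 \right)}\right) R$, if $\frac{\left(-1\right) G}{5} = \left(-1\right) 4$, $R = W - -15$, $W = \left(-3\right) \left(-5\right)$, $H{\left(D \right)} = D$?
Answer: $870$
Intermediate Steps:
$W = 15$
$R = 30$ ($R = 15 - -15 = 15 + 15 = 30$)
$G = 20$ ($G = - 5 \left(\left(-1\right) 4\right) = \left(-5\right) \left(-4\right) = 20$)
$m{\left(V \right)} = -3 + V$
$\left(m{\left(G \right)} + H{\left(12 \right)}\right) R = \left(\left(-3 + 20\right) + 12\right) 30 = \left(17 + 12\right) 30 = 29 \cdot 30 = 870$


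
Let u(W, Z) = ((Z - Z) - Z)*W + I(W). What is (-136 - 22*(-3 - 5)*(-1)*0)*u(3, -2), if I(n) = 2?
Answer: -1088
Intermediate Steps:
u(W, Z) = 2 - W*Z (u(W, Z) = ((Z - Z) - Z)*W + 2 = (0 - Z)*W + 2 = (-Z)*W + 2 = -W*Z + 2 = 2 - W*Z)
(-136 - 22*(-3 - 5)*(-1)*0)*u(3, -2) = (-136 - 22*(-3 - 5)*(-1)*0)*(2 - 1*3*(-2)) = (-136 - 22*(-8*(-1))*0)*(2 + 6) = (-136 - 176*0)*8 = (-136 - 22*0)*8 = (-136 + 0)*8 = -136*8 = -1088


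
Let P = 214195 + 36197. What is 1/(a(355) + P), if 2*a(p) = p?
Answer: 2/501139 ≈ 3.9909e-6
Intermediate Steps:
P = 250392
a(p) = p/2
1/(a(355) + P) = 1/((1/2)*355 + 250392) = 1/(355/2 + 250392) = 1/(501139/2) = 2/501139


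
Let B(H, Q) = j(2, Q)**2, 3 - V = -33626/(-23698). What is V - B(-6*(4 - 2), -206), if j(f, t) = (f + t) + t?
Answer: -117164598/697 ≈ -1.6810e+5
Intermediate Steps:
V = 1102/697 (V = 3 - (-33626)/(-23698) = 3 - (-33626)*(-1)/23698 = 3 - 1*989/697 = 3 - 989/697 = 1102/697 ≈ 1.5811)
j(f, t) = f + 2*t
B(H, Q) = (2 + 2*Q)**2
V - B(-6*(4 - 2), -206) = 1102/697 - 4*(1 - 206)**2 = 1102/697 - 4*(-205)**2 = 1102/697 - 4*42025 = 1102/697 - 1*168100 = 1102/697 - 168100 = -117164598/697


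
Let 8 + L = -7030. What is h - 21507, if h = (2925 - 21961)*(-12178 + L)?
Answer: 365774269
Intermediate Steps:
L = -7038 (L = -8 - 7030 = -7038)
h = 365795776 (h = (2925 - 21961)*(-12178 - 7038) = -19036*(-19216) = 365795776)
h - 21507 = 365795776 - 21507 = 365774269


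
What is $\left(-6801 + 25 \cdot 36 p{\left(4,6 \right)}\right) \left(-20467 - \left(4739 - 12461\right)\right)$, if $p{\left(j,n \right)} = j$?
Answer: $40796745$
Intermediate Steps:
$\left(-6801 + 25 \cdot 36 p{\left(4,6 \right)}\right) \left(-20467 - \left(4739 - 12461\right)\right) = \left(-6801 + 25 \cdot 36 \cdot 4\right) \left(-20467 - \left(4739 - 12461\right)\right) = \left(-6801 + 900 \cdot 4\right) \left(-20467 - -7722\right) = \left(-6801 + 3600\right) \left(-20467 + 7722\right) = \left(-3201\right) \left(-12745\right) = 40796745$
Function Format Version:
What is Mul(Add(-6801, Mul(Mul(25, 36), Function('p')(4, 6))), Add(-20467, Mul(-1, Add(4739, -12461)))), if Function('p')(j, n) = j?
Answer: 40796745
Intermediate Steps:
Mul(Add(-6801, Mul(Mul(25, 36), Function('p')(4, 6))), Add(-20467, Mul(-1, Add(4739, -12461)))) = Mul(Add(-6801, Mul(Mul(25, 36), 4)), Add(-20467, Mul(-1, Add(4739, -12461)))) = Mul(Add(-6801, Mul(900, 4)), Add(-20467, Mul(-1, -7722))) = Mul(Add(-6801, 3600), Add(-20467, 7722)) = Mul(-3201, -12745) = 40796745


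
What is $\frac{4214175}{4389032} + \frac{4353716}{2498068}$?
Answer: $\frac{7408973639203}{2741025097544} \approx 2.703$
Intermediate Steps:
$\frac{4214175}{4389032} + \frac{4353716}{2498068} = 4214175 \cdot \frac{1}{4389032} + 4353716 \cdot \frac{1}{2498068} = \frac{4214175}{4389032} + \frac{1088429}{624517} = \frac{7408973639203}{2741025097544}$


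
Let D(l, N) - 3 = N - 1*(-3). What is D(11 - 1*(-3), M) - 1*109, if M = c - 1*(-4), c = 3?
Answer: -96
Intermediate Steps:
M = 7 (M = 3 - 1*(-4) = 3 + 4 = 7)
D(l, N) = 6 + N (D(l, N) = 3 + (N - 1*(-3)) = 3 + (N + 3) = 3 + (3 + N) = 6 + N)
D(11 - 1*(-3), M) - 1*109 = (6 + 7) - 1*109 = 13 - 109 = -96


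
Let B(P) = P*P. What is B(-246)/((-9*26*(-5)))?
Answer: 3362/65 ≈ 51.723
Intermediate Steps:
B(P) = P**2
B(-246)/((-9*26*(-5))) = (-246)**2/((-9*26*(-5))) = 60516/((-234*(-5))) = 60516/1170 = 60516*(1/1170) = 3362/65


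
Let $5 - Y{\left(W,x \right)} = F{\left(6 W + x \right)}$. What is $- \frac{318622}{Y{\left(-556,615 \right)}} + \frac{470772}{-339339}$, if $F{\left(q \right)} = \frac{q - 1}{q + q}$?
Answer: $- \frac{49033775622831}{692477786} \approx -70809.0$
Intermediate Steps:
$F{\left(q \right)} = \frac{-1 + q}{2 q}$
$Y{\left(W,x \right)} = 5 - \frac{-1 + x + 6 W}{2 \left(x + 6 W\right)}$ ($Y{\left(W,x \right)} = 5 - \frac{-1 + \left(6 W + x\right)}{2 \left(6 W + x\right)} = 5 - \frac{-1 + \left(x + 6 W\right)}{2 \left(x + 6 W\right)} = 5 - \frac{-1 + x + 6 W}{2 \left(x + 6 W\right)}$)
$- \frac{318622}{Y{\left(-556,615 \right)}} + \frac{470772}{-339339} = - \frac{318622}{\frac{1}{2} \frac{1}{615 + 6 \left(-556\right)} \left(1 + 9 \cdot 615 + 54 \left(-556\right)\right)} + \frac{470772}{-339339} = - \frac{318622}{\frac{1}{2} \frac{1}{615 - 3336} \left(1 + 5535 - 30024\right)} + 470772 \left(- \frac{1}{339339}\right) = - \frac{318622}{\frac{1}{2} \frac{1}{-2721} \left(-24488\right)} - \frac{156924}{113113} = - \frac{318622}{\frac{1}{2} \left(- \frac{1}{2721}\right) \left(-24488\right)} - \frac{156924}{113113} = - \frac{318622}{\frac{12244}{2721}} - \frac{156924}{113113} = \left(-318622\right) \frac{2721}{12244} - \frac{156924}{113113} = - \frac{433485231}{6122} - \frac{156924}{113113} = - \frac{49033775622831}{692477786}$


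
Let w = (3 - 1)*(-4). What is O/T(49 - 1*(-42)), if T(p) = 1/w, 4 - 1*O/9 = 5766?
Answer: 414864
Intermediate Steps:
w = -8 (w = 2*(-4) = -8)
O = -51858 (O = 36 - 9*5766 = 36 - 51894 = -51858)
T(p) = -1/8 (T(p) = 1/(-8) = -1/8)
O/T(49 - 1*(-42)) = -51858/(-1/8) = -51858*(-8) = 414864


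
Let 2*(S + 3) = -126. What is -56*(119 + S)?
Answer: -2968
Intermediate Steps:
S = -66 (S = -3 + (½)*(-126) = -3 - 63 = -66)
-56*(119 + S) = -56*(119 - 66) = -56*53 = -2968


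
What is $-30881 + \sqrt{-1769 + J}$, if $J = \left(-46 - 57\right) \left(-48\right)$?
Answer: $-30881 + 5 \sqrt{127} \approx -30825.0$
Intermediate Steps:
$J = 4944$ ($J = \left(-103\right) \left(-48\right) = 4944$)
$-30881 + \sqrt{-1769 + J} = -30881 + \sqrt{-1769 + 4944} = -30881 + \sqrt{3175} = -30881 + 5 \sqrt{127}$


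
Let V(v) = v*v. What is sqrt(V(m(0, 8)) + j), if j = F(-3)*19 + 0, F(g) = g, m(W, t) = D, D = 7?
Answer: 2*I*sqrt(2) ≈ 2.8284*I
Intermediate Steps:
m(W, t) = 7
V(v) = v**2
j = -57 (j = -3*19 + 0 = -57 + 0 = -57)
sqrt(V(m(0, 8)) + j) = sqrt(7**2 - 57) = sqrt(49 - 57) = sqrt(-8) = 2*I*sqrt(2)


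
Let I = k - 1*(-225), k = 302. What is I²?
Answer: 277729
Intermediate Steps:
I = 527 (I = 302 - 1*(-225) = 302 + 225 = 527)
I² = 527² = 277729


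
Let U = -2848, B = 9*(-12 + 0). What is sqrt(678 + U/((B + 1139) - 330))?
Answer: sqrt(331173430)/701 ≈ 25.960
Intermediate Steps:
B = -108 (B = 9*(-12) = -108)
sqrt(678 + U/((B + 1139) - 330)) = sqrt(678 - 2848/((-108 + 1139) - 330)) = sqrt(678 - 2848/(1031 - 330)) = sqrt(678 - 2848/701) = sqrt(472430/701) = sqrt(331173430)/701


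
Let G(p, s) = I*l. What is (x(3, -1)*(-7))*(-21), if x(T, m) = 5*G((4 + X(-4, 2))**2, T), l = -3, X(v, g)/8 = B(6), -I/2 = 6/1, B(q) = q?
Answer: 26460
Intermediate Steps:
I = -12 (I = -12/1 = -12 ≈ -12.000)
X(v, g) = 48 (X(v, g) = 8*6 = 48)
G(p, s) = 36 (G(p, s) = -12*(-3) = 36)
x(T, m) = 180 (x(T, m) = 5*36 = 180)
(x(3, -1)*(-7))*(-21) = (180*(-7))*(-21) = -1260*(-21) = 26460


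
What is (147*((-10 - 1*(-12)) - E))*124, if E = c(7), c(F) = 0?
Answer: 36456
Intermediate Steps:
E = 0
(147*((-10 - 1*(-12)) - E))*124 = (147*((-10 - 1*(-12)) - 1*0))*124 = (147*((-10 + 12) + 0))*124 = (147*(2 + 0))*124 = (147*2)*124 = 294*124 = 36456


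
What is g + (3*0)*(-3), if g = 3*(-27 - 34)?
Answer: -183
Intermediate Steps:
g = -183 (g = 3*(-61) = -183)
g + (3*0)*(-3) = -183 + (3*0)*(-3) = -183 + 0*(-3) = -183 + 0 = -183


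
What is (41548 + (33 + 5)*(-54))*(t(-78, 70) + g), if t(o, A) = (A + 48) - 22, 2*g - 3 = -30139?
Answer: -591334112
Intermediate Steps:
g = -15068 (g = 3/2 + (½)*(-30139) = 3/2 - 30139/2 = -15068)
t(o, A) = 26 + A (t(o, A) = (48 + A) - 22 = 26 + A)
(41548 + (33 + 5)*(-54))*(t(-78, 70) + g) = (41548 + (33 + 5)*(-54))*((26 + 70) - 15068) = (41548 + 38*(-54))*(96 - 15068) = (41548 - 2052)*(-14972) = 39496*(-14972) = -591334112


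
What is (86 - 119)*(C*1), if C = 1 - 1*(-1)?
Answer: -66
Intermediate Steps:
C = 2 (C = 1 + 1 = 2)
(86 - 119)*(C*1) = (86 - 119)*(2*1) = -33*2 = -66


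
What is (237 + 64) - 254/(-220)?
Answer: 33237/110 ≈ 302.15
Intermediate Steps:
(237 + 64) - 254/(-220) = 301 - 254*(-1/220) = 301 + 127/110 = 33237/110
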